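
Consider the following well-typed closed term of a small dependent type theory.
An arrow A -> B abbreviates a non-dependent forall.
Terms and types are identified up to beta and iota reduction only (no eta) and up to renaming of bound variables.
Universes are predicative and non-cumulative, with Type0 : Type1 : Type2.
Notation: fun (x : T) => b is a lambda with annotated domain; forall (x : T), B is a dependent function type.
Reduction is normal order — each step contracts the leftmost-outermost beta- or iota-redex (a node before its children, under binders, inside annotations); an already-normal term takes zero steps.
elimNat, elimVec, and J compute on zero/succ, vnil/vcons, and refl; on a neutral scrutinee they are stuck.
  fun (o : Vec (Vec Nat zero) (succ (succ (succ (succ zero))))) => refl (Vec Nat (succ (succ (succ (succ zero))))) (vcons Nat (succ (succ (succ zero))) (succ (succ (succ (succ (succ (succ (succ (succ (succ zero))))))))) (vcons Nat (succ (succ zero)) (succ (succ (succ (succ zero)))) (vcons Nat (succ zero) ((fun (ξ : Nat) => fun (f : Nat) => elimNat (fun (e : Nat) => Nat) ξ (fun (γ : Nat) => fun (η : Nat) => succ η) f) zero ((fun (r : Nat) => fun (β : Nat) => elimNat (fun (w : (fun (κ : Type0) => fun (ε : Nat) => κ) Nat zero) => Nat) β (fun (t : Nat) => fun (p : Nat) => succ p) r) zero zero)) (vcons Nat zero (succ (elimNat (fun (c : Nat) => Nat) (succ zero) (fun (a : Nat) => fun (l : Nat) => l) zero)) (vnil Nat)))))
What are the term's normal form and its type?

reduced normal form:
  fun (o : Vec (Vec Nat zero) (succ (succ (succ (succ zero))))) => refl (Vec Nat (succ (succ (succ (succ zero))))) (vcons Nat (succ (succ (succ zero))) (succ (succ (succ (succ (succ (succ (succ (succ (succ zero))))))))) (vcons Nat (succ (succ zero)) (succ (succ (succ (succ zero)))) (vcons Nat (succ zero) zero (vcons Nat zero (succ (succ zero)) (vnil Nat)))))
the term's type:
  Vec (Vec Nat zero) (succ (succ (succ (succ zero)))) -> Eq (Vec Nat (succ (succ (succ (succ zero))))) (vcons Nat (succ (succ (succ zero))) (succ (succ (succ (succ (succ (succ (succ (succ (succ zero))))))))) (vcons Nat (succ (succ zero)) (succ (succ (succ (succ zero)))) (vcons Nat (succ zero) zero (vcons Nat zero (succ (succ zero)) (vnil Nat))))) (vcons Nat (succ (succ (succ zero))) (succ (succ (succ (succ (succ (succ (succ (succ (succ zero))))))))) (vcons Nat (succ (succ zero)) (succ (succ (succ (succ zero)))) (vcons Nat (succ zero) zero (vcons Nat zero (succ (succ zero)) (vnil Nat)))))
observation: the first redex contracted is a beta-redex; the normal form is reached in 7 normal-order steps.


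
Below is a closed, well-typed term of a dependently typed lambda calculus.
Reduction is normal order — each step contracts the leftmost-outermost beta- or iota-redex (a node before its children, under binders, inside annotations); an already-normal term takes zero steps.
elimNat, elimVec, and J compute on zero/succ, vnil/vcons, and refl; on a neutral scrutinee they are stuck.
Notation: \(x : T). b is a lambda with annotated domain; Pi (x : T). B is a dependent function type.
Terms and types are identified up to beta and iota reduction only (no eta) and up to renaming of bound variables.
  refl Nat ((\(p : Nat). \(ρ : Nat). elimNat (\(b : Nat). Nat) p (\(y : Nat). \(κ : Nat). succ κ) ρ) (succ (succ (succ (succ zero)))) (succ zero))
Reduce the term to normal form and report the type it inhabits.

reduced normal form:
  refl Nat (succ (succ (succ (succ (succ zero)))))
type:
  Eq Nat (succ (succ (succ (succ (succ zero))))) (succ (succ (succ (succ (succ zero)))))


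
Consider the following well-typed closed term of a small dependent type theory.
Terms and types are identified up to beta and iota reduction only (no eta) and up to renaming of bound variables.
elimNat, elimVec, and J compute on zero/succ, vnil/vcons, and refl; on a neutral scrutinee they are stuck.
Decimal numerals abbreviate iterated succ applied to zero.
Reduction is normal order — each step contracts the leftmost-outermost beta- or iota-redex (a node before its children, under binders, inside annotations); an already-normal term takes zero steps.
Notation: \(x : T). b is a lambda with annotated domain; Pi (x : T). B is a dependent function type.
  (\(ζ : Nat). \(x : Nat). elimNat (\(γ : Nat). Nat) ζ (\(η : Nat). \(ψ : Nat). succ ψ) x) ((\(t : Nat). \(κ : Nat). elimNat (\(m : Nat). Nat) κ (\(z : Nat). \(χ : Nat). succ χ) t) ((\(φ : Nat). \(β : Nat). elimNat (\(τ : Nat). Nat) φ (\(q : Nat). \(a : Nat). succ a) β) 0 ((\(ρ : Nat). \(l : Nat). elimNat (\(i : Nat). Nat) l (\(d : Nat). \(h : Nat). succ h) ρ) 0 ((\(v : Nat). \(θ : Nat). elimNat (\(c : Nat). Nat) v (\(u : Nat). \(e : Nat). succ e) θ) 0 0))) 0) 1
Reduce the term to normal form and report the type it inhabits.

reduced normal form:
  1
type:
  Nat


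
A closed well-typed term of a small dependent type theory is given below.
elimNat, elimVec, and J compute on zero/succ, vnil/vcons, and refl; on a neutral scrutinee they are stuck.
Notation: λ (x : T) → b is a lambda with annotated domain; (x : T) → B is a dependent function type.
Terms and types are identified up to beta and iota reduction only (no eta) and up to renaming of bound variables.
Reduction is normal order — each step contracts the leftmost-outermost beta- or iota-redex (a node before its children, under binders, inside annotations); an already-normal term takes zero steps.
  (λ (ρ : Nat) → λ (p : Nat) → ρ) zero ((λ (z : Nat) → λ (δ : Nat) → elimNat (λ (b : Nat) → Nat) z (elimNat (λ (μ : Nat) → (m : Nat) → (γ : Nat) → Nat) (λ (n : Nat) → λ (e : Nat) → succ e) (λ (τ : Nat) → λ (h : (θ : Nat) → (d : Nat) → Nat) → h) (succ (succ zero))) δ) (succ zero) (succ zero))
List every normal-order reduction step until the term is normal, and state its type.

normal-order reduction:
  (λ (ρ : Nat) → λ (p : Nat) → ρ) zero ((λ (z : Nat) → λ (δ : Nat) → elimNat (λ (b : Nat) → Nat) z (elimNat (λ (μ : Nat) → (m : Nat) → (γ : Nat) → Nat) (λ (n : Nat) → λ (e : Nat) → succ e) (λ (τ : Nat) → λ (h : (θ : Nat) → (d : Nat) → Nat) → h) (succ (succ zero))) δ) (succ zero) (succ zero))
  ~> (λ (ρ : Nat) → zero) ((λ (p : Nat) → λ (z : Nat) → elimNat (λ (δ : Nat) → Nat) p (elimNat (λ (b : Nat) → (μ : Nat) → (m : Nat) → Nat) (λ (γ : Nat) → λ (n : Nat) → succ n) (λ (e : Nat) → λ (τ : (h : Nat) → (θ : Nat) → Nat) → τ) (succ (succ zero))) z) (succ zero) (succ zero))
  ~> zero
the term's type:
  Nat


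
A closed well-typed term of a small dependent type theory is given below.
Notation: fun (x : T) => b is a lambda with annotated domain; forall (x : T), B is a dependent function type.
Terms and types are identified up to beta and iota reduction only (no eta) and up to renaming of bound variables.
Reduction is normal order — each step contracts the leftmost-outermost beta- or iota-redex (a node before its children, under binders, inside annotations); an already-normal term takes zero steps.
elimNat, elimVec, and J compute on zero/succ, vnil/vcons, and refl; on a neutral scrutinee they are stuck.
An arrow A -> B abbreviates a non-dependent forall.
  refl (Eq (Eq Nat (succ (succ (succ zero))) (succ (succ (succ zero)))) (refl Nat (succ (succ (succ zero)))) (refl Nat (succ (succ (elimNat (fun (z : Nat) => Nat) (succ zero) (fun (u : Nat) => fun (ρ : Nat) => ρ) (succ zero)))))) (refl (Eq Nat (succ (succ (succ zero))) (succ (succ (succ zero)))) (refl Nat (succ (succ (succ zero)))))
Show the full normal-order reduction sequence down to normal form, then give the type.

normal-order reduction:
  refl (Eq (Eq Nat (succ (succ (succ zero))) (succ (succ (succ zero)))) (refl Nat (succ (succ (succ zero)))) (refl Nat (succ (succ (elimNat (fun (z : Nat) => Nat) (succ zero) (fun (u : Nat) => fun (ρ : Nat) => ρ) (succ zero)))))) (refl (Eq Nat (succ (succ (succ zero))) (succ (succ (succ zero)))) (refl Nat (succ (succ (succ zero)))))
  ~> refl (Eq (Eq Nat (succ (succ (succ zero))) (succ (succ (succ zero)))) (refl Nat (succ (succ (succ zero)))) (refl Nat (succ (succ ((fun (z : Nat) => fun (u : Nat) => u) zero (elimNat (fun (ρ : Nat) => Nat) (succ zero) (fun (x : Nat) => fun (m : Nat) => m) zero)))))) (refl (Eq Nat (succ (succ (succ zero))) (succ (succ (succ zero)))) (refl Nat (succ (succ (succ zero)))))
  ~> refl (Eq (Eq Nat (succ (succ (succ zero))) (succ (succ (succ zero)))) (refl Nat (succ (succ (succ zero)))) (refl Nat (succ (succ ((fun (z : Nat) => z) (elimNat (fun (u : Nat) => Nat) (succ zero) (fun (ρ : Nat) => fun (x : Nat) => x) zero)))))) (refl (Eq Nat (succ (succ (succ zero))) (succ (succ (succ zero)))) (refl Nat (succ (succ (succ zero)))))
  ~> refl (Eq (Eq Nat (succ (succ (succ zero))) (succ (succ (succ zero)))) (refl Nat (succ (succ (succ zero)))) (refl Nat (succ (succ (elimNat (fun (z : Nat) => Nat) (succ zero) (fun (u : Nat) => fun (ρ : Nat) => ρ) zero))))) (refl (Eq Nat (succ (succ (succ zero))) (succ (succ (succ zero)))) (refl Nat (succ (succ (succ zero)))))
  ~> refl (Eq (Eq Nat (succ (succ (succ zero))) (succ (succ (succ zero)))) (refl Nat (succ (succ (succ zero)))) (refl Nat (succ (succ (succ zero))))) (refl (Eq Nat (succ (succ (succ zero))) (succ (succ (succ zero)))) (refl Nat (succ (succ (succ zero)))))
type:
  Eq (Eq (Eq Nat (succ (succ (succ zero))) (succ (succ (succ zero)))) (refl Nat (succ (succ (succ zero)))) (refl Nat (succ (succ (succ zero))))) (refl (Eq Nat (succ (succ (succ zero))) (succ (succ (succ zero)))) (refl Nat (succ (succ (succ zero))))) (refl (Eq Nat (succ (succ (succ zero))) (succ (succ (succ zero)))) (refl Nat (succ (succ (succ zero)))))


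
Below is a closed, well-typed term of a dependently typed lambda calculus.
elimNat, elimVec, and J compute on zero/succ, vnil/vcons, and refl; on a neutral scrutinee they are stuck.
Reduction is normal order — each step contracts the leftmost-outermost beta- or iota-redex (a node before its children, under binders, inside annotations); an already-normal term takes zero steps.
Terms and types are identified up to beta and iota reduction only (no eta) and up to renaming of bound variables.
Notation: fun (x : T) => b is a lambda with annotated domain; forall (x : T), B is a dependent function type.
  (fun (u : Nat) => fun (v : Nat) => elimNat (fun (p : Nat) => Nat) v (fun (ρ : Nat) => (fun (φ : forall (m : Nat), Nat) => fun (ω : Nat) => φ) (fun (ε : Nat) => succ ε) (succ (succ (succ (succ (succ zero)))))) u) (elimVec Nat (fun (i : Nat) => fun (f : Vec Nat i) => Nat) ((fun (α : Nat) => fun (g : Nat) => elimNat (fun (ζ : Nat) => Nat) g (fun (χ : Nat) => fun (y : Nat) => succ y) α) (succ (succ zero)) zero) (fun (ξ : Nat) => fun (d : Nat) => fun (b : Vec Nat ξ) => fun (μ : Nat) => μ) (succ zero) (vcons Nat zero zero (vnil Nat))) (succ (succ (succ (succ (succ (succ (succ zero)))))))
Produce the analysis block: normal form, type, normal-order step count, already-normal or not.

reduced normal form:
  succ (succ (succ (succ (succ (succ (succ (succ (succ zero))))))))
the term's type:
  Nat
normal-order step count: 26
term was already normal: no
first redex: a beta-redex


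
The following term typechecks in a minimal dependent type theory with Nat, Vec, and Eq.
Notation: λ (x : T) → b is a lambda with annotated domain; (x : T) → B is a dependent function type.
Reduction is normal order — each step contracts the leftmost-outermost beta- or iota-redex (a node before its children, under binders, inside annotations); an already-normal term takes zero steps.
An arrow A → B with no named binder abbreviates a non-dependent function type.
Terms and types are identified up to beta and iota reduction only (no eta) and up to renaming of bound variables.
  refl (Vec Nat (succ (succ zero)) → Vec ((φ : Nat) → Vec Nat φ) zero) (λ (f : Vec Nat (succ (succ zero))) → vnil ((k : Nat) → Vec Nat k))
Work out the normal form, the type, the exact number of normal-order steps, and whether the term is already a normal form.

normal form:
  refl (Vec Nat (succ (succ zero)) → Vec ((φ : Nat) → Vec Nat φ) zero) (λ (f : Vec Nat (succ (succ zero))) → vnil ((k : Nat) → Vec Nat k))
type:
  Eq (Vec Nat (succ (succ zero)) → Vec ((φ : Nat) → Vec Nat φ) zero) (λ (f : Vec Nat (succ (succ zero))) → vnil ((k : Nat) → Vec Nat k)) (λ (w : Vec Nat (succ (succ zero))) → vnil ((b : Nat) → Vec Nat b))
steps to reach normal form (normal order): 0
started in normal form: yes


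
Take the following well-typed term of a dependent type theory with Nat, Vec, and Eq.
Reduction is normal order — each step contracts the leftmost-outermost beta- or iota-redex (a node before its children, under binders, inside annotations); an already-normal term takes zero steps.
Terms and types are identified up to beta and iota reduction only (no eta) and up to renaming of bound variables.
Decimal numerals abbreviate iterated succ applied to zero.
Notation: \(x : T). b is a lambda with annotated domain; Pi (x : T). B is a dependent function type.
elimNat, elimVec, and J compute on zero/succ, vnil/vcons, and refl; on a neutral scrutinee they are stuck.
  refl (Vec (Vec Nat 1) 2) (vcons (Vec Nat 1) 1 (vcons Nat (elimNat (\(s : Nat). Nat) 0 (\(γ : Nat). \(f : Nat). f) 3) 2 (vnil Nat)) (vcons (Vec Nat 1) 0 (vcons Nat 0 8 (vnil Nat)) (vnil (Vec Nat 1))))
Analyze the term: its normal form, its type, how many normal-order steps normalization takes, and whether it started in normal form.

resulting normal form:
  refl (Vec (Vec Nat 1) 2) (vcons (Vec Nat 1) 1 (vcons Nat 0 2 (vnil Nat)) (vcons (Vec Nat 1) 0 (vcons Nat 0 8 (vnil Nat)) (vnil (Vec Nat 1))))
inferred type:
  Eq (Vec (Vec Nat 1) 2) (vcons (Vec Nat 1) 1 (vcons Nat 0 2 (vnil Nat)) (vcons (Vec Nat 1) 0 (vcons Nat 0 8 (vnil Nat)) (vnil (Vec Nat 1)))) (vcons (Vec Nat 1) 1 (vcons Nat 0 2 (vnil Nat)) (vcons (Vec Nat 1) 0 (vcons Nat 0 8 (vnil Nat)) (vnil (Vec Nat 1))))
steps to reach normal form (normal order): 10
term was already normal: no
first redex: an elimNat iota-redex


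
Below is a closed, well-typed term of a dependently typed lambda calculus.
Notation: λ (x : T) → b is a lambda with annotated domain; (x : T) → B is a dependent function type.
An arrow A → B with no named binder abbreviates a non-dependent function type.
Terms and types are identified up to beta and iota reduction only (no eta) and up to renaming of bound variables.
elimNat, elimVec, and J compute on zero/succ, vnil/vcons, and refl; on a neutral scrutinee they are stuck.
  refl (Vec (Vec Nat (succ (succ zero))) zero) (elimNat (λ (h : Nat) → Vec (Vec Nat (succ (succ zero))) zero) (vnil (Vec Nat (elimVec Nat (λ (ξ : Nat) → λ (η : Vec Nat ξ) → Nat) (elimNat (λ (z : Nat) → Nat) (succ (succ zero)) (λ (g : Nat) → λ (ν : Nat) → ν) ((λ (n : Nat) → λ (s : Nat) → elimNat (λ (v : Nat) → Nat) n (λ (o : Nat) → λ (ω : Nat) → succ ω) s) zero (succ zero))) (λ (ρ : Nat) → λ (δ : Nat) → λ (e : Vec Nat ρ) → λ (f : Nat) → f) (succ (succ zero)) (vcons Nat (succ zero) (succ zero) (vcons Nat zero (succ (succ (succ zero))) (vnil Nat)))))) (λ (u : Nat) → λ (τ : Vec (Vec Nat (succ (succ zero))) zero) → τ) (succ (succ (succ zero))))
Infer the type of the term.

inferred type:
  Eq (Vec (Vec Nat (succ (succ zero))) zero) (vnil (Vec Nat (succ (succ zero)))) (vnil (Vec Nat (succ (succ zero))))


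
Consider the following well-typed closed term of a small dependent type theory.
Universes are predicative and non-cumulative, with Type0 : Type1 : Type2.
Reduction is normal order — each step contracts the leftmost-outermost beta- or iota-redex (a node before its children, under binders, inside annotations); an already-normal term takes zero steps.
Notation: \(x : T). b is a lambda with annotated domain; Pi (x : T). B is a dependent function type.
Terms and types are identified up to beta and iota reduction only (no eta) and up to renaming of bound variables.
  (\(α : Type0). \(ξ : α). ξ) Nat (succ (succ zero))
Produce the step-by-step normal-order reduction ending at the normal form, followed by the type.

normal-order reduction:
  (\(α : Type0). \(ξ : α). ξ) Nat (succ (succ zero))
  ~> (\(α : Nat). α) (succ (succ zero))
  ~> succ (succ zero)
inferred type:
  Nat


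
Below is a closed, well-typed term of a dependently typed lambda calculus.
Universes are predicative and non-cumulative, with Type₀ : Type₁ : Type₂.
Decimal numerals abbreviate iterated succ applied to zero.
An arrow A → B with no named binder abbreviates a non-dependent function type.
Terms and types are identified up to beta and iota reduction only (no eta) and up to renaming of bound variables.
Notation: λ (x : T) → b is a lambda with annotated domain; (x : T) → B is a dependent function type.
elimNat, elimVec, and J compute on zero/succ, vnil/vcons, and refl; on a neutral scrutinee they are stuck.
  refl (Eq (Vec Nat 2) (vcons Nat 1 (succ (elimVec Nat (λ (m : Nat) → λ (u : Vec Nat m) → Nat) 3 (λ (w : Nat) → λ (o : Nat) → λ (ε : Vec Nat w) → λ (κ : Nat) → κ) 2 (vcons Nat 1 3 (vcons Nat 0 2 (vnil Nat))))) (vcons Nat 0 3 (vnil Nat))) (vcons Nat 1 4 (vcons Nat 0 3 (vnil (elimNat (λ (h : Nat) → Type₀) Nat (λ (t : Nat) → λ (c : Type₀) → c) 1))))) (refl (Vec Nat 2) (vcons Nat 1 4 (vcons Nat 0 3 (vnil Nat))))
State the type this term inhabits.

inferred type:
  Eq (Eq (Vec Nat 2) (vcons Nat 1 4 (vcons Nat 0 3 (vnil Nat))) (vcons Nat 1 4 (vcons Nat 0 3 (vnil Nat)))) (refl (Vec Nat 2) (vcons Nat 1 4 (vcons Nat 0 3 (vnil Nat)))) (refl (Vec Nat 2) (vcons Nat 1 4 (vcons Nat 0 3 (vnil Nat))))


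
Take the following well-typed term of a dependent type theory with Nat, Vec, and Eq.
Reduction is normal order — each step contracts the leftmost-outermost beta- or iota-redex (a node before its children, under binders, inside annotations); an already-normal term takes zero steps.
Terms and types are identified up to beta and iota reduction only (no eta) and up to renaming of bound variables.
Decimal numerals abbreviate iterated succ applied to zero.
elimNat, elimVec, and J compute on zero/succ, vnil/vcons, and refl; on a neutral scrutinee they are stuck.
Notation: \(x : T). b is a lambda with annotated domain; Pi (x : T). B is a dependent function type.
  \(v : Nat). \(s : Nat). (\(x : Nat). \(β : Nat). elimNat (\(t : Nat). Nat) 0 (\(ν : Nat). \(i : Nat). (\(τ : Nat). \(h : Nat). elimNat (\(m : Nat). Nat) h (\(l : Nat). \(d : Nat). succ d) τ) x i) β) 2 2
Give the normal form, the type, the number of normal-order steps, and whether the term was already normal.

resulting normal form:
  \(v : Nat). \(s : Nat). 4
the term's type:
  Pi (v : Nat). Pi (s : Nat). Nat
normal-order step count: 27
started in normal form: no
first contracted redex: a beta-redex


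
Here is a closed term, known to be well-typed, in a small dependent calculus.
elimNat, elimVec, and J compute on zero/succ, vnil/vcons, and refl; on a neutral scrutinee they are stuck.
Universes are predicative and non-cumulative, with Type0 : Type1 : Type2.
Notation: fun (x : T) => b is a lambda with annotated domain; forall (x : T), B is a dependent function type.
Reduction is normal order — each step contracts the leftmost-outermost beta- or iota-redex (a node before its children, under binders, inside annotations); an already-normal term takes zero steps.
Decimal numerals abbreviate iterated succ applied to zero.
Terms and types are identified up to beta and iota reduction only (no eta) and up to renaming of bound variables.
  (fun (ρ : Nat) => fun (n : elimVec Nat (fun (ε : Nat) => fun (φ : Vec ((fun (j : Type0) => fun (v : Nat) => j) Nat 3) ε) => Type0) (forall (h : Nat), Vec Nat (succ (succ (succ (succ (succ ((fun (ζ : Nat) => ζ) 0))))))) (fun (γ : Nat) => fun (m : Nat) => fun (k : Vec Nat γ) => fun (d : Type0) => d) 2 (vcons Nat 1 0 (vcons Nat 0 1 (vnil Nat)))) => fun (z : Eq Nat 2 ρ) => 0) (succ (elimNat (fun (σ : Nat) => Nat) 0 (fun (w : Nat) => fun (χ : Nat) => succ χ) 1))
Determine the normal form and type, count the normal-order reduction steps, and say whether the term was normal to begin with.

normal form:
  fun (ρ : forall (n : Nat), Vec Nat 5) => fun (ε : Eq Nat 2 2) => 0
inferred type:
  forall (ρ : forall (n : Nat), Vec Nat 5), forall (ε : Eq Nat 2 2), Nat
reduction steps (normal order): 17
term was already normal: no
first contracted redex: a beta-redex


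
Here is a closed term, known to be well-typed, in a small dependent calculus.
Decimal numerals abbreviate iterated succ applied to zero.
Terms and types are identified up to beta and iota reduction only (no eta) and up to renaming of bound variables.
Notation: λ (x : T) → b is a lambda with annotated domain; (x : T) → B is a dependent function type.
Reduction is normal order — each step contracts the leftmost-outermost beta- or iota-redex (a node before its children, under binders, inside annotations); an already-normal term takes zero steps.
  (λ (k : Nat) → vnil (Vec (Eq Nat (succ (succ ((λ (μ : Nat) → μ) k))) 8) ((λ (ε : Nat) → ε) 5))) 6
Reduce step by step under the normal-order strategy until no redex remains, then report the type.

normal-order reduction:
  (λ (k : Nat) → vnil (Vec (Eq Nat (succ (succ ((λ (μ : Nat) → μ) k))) 8) ((λ (ε : Nat) → ε) 5))) 6
  ~> vnil (Vec (Eq Nat (succ (succ ((λ (k : Nat) → k) 6))) 8) ((λ (μ : Nat) → μ) 5))
  ~> vnil (Vec (Eq Nat 8 8) ((λ (k : Nat) → k) 5))
  ~> vnil (Vec (Eq Nat 8 8) 5)
type:
  Vec (Vec (Eq Nat 8 8) 5) 0


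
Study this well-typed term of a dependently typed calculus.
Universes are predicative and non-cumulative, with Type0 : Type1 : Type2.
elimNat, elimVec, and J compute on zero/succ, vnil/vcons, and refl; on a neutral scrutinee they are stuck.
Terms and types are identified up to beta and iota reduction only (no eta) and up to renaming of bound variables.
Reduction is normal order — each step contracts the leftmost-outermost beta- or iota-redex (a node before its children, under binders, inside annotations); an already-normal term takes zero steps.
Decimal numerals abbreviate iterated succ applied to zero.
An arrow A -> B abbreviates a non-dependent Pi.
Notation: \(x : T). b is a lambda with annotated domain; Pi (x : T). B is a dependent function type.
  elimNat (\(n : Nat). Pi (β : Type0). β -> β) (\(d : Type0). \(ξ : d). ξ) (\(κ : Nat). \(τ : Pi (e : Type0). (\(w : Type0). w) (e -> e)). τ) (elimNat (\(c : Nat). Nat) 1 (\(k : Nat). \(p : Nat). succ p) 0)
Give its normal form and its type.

normal form:
  \(n : Type0). \(β : n). β
type:
  Pi (n : Type0). n -> n


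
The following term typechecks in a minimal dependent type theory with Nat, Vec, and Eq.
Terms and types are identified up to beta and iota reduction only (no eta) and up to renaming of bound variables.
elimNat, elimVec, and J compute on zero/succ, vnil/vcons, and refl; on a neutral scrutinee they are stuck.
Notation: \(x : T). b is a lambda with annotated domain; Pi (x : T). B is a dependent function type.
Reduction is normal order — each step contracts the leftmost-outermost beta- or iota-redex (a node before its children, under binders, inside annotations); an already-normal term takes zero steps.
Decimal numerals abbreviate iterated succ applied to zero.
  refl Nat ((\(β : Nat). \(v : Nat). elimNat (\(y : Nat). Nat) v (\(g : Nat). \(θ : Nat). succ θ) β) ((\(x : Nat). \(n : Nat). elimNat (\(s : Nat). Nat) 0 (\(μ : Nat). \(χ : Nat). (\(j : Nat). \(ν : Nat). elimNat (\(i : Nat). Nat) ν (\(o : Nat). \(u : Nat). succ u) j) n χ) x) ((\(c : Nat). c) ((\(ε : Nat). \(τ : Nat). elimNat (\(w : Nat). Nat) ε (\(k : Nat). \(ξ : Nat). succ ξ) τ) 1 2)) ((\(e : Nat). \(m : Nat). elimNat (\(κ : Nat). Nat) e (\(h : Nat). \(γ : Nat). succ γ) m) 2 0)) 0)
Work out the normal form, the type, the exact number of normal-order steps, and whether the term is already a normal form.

reduced normal form:
  refl Nat 6
type:
  Eq Nat 6 6
reduction steps (normal order): 55
started in normal form: no
first redex: a beta-redex


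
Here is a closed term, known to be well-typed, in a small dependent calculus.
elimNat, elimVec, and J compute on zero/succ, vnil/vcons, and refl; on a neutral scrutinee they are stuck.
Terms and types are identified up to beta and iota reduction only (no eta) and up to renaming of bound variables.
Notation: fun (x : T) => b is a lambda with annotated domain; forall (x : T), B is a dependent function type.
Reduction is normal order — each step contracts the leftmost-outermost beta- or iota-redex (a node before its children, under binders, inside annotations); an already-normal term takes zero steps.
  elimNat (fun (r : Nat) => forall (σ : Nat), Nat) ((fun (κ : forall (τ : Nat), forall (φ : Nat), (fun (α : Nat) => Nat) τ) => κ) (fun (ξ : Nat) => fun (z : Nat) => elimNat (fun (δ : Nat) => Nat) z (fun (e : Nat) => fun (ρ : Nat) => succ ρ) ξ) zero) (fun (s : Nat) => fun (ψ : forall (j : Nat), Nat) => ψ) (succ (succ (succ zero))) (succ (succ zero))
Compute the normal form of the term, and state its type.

reduced normal form:
  succ (succ zero)
type:
  Nat


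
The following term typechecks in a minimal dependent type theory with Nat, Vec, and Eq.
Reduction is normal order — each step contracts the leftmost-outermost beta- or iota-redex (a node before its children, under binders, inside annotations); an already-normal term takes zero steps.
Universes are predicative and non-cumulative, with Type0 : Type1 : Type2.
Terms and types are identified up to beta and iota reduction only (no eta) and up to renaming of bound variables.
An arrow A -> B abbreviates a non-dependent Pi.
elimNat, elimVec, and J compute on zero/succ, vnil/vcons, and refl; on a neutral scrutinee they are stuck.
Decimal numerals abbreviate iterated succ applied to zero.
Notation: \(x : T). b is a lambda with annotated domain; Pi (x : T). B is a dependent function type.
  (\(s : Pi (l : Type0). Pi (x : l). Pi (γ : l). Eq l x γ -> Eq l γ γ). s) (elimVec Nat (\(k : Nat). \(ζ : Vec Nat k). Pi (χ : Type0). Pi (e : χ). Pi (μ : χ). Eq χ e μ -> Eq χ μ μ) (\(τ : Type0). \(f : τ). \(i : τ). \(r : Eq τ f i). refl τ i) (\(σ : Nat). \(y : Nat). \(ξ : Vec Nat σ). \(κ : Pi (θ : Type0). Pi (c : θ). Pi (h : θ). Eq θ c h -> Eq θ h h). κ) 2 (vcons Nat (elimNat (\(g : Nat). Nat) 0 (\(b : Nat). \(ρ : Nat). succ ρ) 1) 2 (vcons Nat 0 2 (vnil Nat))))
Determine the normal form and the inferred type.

normal form:
  \(s : Type0). \(l : s). \(x : s). \(γ : Eq s l x). refl s x
the term's type:
  Pi (s : Type0). Pi (l : s). Pi (x : s). Eq s l x -> Eq s x x
observation: the first redex contracted is a beta-redex; the normal form is reached in 12 normal-order steps.


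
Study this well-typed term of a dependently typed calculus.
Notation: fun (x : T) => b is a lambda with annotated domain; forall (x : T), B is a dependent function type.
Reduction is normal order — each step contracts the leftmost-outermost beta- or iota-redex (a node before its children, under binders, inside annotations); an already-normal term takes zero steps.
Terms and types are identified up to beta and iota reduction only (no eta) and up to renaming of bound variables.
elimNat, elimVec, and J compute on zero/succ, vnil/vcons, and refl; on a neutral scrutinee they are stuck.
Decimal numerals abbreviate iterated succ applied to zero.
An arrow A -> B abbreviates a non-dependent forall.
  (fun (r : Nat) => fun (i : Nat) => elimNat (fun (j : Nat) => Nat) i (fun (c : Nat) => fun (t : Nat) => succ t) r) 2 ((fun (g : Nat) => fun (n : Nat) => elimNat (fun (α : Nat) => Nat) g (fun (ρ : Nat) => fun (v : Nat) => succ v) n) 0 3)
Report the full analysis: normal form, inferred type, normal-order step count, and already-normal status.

reduced normal form:
  5
type:
  Nat
normal-order step count: 21
term was already normal: no
first contracted redex: a beta-redex


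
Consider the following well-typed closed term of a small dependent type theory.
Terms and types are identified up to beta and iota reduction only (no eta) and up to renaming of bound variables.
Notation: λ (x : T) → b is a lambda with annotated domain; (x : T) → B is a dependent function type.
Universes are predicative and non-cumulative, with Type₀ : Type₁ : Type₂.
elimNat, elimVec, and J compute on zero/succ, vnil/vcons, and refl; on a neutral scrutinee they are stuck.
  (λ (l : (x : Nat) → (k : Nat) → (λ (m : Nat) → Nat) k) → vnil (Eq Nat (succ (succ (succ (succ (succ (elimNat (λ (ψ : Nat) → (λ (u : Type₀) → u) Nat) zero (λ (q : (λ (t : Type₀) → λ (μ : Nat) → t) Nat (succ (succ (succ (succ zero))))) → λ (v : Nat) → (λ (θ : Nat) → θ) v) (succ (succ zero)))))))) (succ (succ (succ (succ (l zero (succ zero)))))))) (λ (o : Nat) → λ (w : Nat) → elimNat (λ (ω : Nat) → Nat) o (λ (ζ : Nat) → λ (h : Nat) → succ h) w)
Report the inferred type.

inferred type:
  Vec (Eq Nat (succ (succ (succ (succ (succ zero))))) (succ (succ (succ (succ (succ zero)))))) zero


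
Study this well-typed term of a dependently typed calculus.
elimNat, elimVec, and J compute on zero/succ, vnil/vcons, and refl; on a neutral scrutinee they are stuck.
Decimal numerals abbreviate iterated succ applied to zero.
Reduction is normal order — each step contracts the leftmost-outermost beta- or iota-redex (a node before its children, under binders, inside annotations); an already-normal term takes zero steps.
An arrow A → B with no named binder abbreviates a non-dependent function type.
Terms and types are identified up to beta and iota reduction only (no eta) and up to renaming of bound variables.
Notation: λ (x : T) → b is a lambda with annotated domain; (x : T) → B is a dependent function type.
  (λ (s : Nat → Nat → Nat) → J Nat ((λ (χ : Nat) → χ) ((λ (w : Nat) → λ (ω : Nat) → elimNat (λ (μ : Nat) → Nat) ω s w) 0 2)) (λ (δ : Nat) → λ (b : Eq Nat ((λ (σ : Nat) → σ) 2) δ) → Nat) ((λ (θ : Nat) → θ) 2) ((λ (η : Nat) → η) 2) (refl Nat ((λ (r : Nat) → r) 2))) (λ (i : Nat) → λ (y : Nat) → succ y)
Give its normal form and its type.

reduced normal form:
  2
the term's type:
  Nat


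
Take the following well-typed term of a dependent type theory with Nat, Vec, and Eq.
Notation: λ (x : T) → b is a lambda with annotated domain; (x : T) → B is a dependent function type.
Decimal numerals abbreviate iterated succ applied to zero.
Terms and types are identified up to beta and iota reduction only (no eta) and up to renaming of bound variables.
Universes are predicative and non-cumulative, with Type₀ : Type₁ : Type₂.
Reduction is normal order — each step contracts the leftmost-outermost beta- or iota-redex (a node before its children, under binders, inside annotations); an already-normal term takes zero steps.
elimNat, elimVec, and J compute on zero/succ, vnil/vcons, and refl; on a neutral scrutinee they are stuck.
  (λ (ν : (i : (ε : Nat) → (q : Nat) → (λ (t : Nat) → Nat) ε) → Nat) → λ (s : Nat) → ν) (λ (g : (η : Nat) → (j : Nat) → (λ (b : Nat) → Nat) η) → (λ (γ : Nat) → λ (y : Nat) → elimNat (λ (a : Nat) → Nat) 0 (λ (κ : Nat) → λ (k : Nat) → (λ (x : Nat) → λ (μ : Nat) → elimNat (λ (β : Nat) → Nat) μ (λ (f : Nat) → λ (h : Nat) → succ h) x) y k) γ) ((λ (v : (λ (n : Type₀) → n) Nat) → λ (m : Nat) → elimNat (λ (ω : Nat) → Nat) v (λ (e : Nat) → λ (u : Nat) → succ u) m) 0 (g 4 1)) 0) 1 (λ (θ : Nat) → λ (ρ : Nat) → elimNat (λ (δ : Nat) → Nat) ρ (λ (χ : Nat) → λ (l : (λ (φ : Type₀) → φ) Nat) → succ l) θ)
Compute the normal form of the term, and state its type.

reduced normal form:
  0
the term's type:
  Nat


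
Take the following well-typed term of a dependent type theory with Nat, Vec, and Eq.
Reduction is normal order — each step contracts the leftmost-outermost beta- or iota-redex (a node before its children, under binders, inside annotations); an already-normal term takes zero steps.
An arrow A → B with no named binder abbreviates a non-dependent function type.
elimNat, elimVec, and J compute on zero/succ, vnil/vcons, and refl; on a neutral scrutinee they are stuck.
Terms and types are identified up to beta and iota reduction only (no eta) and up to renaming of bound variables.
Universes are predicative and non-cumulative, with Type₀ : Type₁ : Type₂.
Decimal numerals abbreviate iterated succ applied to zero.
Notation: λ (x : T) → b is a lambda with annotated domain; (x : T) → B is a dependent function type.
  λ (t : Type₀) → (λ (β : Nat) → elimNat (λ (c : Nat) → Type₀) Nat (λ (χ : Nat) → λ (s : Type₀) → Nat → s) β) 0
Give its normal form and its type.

resulting normal form:
  λ (t : Type₀) → Nat
the term's type:
  Type₀ → Type₀


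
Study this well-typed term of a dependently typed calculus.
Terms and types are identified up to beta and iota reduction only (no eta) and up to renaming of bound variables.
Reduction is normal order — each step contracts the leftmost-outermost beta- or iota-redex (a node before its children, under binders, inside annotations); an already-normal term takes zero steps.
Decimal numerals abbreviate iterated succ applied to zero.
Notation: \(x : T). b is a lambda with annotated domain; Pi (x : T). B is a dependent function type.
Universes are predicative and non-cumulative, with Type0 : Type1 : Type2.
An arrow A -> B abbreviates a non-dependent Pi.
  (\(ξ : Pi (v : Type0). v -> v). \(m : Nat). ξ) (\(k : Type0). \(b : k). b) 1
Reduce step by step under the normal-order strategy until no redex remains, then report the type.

reduction (normal order):
  (\(ξ : Pi (v : Type0). v -> v). \(m : Nat). ξ) (\(k : Type0). \(b : k). b) 1
  ~> (\(ξ : Nat). \(v : Type0). \(m : v). m) 1
  ~> \(ξ : Type0). \(v : ξ). v
the term's type:
  Pi (ξ : Type0). ξ -> ξ


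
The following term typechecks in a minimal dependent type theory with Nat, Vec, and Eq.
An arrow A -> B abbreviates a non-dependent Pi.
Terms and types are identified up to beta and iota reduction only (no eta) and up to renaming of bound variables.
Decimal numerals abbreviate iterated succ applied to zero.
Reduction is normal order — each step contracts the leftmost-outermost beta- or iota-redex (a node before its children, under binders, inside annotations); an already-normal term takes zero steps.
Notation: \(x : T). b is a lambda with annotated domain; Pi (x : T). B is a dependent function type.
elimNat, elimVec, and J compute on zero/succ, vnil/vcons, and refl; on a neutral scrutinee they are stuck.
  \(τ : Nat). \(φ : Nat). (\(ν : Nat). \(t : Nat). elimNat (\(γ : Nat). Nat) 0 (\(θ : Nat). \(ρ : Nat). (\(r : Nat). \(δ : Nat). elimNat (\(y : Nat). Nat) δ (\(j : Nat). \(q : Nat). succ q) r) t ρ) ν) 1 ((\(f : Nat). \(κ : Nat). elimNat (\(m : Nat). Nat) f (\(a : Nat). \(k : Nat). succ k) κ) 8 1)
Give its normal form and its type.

resulting normal form:
  \(τ : Nat). \(φ : Nat). 9
the term's type:
  Nat -> Nat -> Nat


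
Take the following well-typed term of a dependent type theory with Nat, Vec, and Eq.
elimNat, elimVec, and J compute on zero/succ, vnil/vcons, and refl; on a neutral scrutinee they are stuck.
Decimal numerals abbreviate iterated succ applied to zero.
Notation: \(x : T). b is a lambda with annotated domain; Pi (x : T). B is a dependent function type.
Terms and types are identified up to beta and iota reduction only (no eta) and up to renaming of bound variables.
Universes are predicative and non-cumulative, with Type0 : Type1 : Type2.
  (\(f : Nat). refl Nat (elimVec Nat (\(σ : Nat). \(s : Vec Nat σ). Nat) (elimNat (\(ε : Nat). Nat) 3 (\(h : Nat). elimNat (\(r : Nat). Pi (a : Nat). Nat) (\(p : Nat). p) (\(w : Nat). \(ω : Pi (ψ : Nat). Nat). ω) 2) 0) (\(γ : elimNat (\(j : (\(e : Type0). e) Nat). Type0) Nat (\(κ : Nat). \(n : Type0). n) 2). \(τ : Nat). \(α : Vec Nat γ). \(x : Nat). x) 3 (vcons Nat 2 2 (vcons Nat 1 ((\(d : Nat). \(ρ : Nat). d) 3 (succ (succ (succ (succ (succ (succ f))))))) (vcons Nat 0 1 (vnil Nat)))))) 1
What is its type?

the term's type:
  Eq Nat 3 3


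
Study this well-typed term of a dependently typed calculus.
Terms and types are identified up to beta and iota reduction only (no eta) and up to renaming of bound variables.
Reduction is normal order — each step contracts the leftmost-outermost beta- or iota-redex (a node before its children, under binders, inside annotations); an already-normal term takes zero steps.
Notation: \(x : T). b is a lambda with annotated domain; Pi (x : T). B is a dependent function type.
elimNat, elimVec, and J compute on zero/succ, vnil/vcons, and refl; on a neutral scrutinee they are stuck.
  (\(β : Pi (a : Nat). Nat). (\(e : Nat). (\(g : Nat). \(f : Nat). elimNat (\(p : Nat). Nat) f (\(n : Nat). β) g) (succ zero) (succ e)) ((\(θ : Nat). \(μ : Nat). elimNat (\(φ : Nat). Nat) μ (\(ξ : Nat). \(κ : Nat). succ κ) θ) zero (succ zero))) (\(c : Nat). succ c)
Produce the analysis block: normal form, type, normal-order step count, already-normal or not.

reduced normal form:
  succ (succ (succ zero))
the term's type:
  Nat
steps to reach normal form (normal order): 11
started in normal form: no
first contracted redex: a beta-redex


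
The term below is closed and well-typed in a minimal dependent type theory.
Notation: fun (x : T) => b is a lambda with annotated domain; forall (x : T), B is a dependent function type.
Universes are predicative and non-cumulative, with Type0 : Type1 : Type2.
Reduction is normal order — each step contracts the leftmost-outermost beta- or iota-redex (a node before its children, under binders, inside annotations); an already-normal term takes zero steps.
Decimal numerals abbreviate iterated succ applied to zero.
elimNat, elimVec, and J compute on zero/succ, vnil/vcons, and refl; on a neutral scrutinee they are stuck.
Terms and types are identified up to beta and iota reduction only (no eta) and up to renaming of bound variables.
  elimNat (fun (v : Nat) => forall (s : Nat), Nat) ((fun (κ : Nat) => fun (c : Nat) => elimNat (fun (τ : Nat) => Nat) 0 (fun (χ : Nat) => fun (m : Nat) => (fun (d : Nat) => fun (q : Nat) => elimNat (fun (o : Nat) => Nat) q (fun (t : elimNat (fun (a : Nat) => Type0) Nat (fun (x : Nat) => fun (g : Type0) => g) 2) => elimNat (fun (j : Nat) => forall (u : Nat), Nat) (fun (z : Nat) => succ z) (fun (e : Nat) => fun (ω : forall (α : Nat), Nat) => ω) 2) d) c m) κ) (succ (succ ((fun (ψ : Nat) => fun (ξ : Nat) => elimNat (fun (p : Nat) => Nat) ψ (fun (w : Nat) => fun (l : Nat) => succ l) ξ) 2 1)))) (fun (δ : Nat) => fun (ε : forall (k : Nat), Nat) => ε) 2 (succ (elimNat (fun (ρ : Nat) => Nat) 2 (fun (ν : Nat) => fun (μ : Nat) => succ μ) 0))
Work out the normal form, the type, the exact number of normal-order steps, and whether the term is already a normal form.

resulting normal form:
  15
the term's type:
  Nat
normal-order step count: 133
started in normal form: no
first contracted redex: an elimNat iota-redex


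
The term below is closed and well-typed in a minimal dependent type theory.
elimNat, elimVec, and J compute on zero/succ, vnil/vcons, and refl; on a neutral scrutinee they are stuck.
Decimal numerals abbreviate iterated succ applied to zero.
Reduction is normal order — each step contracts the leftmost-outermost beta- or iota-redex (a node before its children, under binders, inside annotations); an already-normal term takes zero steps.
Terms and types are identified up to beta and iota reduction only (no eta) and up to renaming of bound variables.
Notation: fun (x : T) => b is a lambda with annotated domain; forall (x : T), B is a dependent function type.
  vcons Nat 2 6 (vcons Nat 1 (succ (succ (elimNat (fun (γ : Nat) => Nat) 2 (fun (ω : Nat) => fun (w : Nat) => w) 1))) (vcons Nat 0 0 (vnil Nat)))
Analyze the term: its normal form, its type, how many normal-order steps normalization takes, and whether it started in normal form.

normal form:
  vcons Nat 2 6 (vcons Nat 1 4 (vcons Nat 0 0 (vnil Nat)))
inferred type:
  Vec Nat 3
normal-order step count: 4
term was already normal: no
first contracted redex: an elimNat iota-redex


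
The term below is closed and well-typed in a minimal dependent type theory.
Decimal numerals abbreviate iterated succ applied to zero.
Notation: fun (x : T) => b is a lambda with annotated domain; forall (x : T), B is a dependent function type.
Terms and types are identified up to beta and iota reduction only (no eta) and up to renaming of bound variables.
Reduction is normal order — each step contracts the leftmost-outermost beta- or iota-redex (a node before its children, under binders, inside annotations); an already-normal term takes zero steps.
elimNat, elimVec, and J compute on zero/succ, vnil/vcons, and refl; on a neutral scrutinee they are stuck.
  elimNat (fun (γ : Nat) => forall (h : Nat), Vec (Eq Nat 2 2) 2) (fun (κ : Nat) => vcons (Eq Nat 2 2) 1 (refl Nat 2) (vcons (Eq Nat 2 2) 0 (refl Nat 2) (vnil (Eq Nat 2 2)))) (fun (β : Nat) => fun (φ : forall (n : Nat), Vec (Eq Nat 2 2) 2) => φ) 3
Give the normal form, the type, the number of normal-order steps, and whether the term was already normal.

resulting normal form:
  fun (γ : Nat) => vcons (Eq Nat 2 2) 1 (refl Nat 2) (vcons (Eq Nat 2 2) 0 (refl Nat 2) (vnil (Eq Nat 2 2)))
type:
  forall (γ : Nat), Vec (Eq Nat 2 2) 2
steps to reach normal form (normal order): 10
started in normal form: no
first redex: an elimNat iota-redex
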